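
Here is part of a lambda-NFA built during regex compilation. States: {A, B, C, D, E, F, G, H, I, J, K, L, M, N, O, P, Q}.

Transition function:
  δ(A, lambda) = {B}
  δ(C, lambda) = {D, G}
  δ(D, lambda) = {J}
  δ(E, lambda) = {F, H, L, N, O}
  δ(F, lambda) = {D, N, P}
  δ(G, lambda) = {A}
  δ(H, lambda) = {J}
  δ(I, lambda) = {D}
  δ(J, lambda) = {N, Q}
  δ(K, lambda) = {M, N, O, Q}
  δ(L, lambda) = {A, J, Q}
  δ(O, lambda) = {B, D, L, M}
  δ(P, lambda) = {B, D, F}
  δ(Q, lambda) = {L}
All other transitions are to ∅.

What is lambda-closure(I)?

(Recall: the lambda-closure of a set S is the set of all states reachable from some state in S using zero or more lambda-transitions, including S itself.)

{A, B, D, I, J, L, N, Q}

Start with {I}.
From I via lambda: add D.
From D via lambda: add J.
From J via lambda: add N, Q.
From Q via lambda: add L.
From L via lambda: add A.
From A via lambda: add B.
No new states can be added; the closed set is {A, B, D, I, J, L, N, Q}.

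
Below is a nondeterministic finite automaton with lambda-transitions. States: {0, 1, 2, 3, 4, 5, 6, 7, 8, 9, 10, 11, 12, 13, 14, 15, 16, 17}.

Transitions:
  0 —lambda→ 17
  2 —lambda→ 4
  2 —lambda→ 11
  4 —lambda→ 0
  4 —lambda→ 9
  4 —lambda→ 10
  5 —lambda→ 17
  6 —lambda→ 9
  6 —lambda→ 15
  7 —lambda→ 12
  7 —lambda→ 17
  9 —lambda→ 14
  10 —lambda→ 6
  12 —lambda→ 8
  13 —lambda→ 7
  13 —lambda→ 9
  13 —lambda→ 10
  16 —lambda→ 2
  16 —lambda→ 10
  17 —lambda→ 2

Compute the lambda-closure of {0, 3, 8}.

Start with {0, 3, 8}.
From 0 via lambda: add 17.
From 17 via lambda: add 2.
From 2 via lambda: add 4, 11.
From 4 via lambda: add 9, 10.
From 9 via lambda: add 14.
From 10 via lambda: add 6.
From 6 via lambda: add 15.
No new states can be added; the closed set is {0, 2, 3, 4, 6, 8, 9, 10, 11, 14, 15, 17}.

{0, 2, 3, 4, 6, 8, 9, 10, 11, 14, 15, 17}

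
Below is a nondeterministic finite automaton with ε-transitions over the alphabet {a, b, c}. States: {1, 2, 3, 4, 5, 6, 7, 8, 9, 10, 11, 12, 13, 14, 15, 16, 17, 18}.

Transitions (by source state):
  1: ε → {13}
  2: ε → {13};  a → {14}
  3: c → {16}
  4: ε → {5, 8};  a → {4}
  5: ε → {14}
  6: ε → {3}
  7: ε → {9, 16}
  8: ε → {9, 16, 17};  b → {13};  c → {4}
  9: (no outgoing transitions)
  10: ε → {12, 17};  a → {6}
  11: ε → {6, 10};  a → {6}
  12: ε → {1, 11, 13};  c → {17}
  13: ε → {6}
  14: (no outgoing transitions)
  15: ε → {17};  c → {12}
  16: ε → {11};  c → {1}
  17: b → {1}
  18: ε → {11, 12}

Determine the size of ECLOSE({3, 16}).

Start with {3, 16}.
From 16 via ε: add 11.
From 11 via ε: add 6, 10.
From 10 via ε: add 12, 17.
From 12 via ε: add 1, 13.
ε-closure = {1, 3, 6, 10, 11, 12, 13, 16, 17}, which has 9 states.

9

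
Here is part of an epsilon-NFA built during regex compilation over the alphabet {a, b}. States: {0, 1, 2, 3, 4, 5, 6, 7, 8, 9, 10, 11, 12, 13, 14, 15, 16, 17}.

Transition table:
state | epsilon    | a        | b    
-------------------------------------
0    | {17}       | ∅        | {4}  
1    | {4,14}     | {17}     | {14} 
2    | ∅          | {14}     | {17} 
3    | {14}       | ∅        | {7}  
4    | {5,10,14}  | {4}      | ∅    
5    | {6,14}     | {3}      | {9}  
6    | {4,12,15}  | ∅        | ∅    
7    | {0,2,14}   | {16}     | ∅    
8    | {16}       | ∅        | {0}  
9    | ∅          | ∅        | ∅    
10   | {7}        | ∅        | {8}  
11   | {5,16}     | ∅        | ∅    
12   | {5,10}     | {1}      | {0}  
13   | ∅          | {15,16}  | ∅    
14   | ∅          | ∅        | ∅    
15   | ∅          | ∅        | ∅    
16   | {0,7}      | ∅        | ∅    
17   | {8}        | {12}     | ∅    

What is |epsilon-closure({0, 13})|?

8

Start with {0, 13}.
From 0 via epsilon: add 17.
From 17 via epsilon: add 8.
From 8 via epsilon: add 16.
From 16 via epsilon: add 7.
From 7 via epsilon: add 2, 14.
epsilon-closure = {0, 2, 7, 8, 13, 14, 16, 17}, which has 8 states.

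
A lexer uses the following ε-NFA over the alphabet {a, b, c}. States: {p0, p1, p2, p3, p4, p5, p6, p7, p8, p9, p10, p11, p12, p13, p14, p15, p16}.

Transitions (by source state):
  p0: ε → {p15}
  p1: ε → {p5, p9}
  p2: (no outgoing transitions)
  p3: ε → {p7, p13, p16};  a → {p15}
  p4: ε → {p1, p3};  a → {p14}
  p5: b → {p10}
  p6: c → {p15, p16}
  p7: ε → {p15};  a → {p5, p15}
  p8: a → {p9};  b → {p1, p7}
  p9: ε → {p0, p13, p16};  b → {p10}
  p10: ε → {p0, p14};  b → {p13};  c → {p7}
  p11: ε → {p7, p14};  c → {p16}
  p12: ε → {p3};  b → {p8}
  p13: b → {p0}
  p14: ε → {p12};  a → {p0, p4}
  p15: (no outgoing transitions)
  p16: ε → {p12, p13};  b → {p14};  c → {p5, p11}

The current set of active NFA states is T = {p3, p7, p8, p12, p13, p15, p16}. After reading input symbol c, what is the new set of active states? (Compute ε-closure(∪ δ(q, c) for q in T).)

p16 on c → {p5, p11}.
No c-transition from p3, p7, p8, p12, p13, p15.
Union after reading c: {p5, p11}.
Now take the ε-closure:
From p11 via ε: add p7, p14.
From p7 via ε: add p15.
From p14 via ε: add p12.
From p12 via ε: add p3.
From p3 via ε: add p13, p16.
No new states can be added; the closed set is {p3, p5, p7, p11, p12, p13, p14, p15, p16}.

{p3, p5, p7, p11, p12, p13, p14, p15, p16}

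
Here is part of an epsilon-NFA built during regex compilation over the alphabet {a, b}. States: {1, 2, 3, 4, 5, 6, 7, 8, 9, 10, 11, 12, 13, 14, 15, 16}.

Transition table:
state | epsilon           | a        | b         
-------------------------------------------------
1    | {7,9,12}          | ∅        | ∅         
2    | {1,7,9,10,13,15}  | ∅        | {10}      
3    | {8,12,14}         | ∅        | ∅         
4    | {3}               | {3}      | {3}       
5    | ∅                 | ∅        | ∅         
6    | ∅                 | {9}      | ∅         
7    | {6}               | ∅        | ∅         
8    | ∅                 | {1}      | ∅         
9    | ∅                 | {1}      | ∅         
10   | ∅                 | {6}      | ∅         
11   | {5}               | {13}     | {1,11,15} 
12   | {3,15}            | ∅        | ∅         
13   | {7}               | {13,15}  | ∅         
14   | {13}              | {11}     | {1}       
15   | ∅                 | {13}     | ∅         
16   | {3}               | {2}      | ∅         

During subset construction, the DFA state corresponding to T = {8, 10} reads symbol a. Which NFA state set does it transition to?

8 on a → {1}.
10 on a → {6}.
Union after reading a: {1, 6}.
Now take the epsilon-closure:
From 1 via epsilon: add 7, 9, 12.
From 12 via epsilon: add 3, 15.
From 3 via epsilon: add 8, 14.
From 14 via epsilon: add 13.
No new states can be added; the closed set is {1, 3, 6, 7, 8, 9, 12, 13, 14, 15}.

{1, 3, 6, 7, 8, 9, 12, 13, 14, 15}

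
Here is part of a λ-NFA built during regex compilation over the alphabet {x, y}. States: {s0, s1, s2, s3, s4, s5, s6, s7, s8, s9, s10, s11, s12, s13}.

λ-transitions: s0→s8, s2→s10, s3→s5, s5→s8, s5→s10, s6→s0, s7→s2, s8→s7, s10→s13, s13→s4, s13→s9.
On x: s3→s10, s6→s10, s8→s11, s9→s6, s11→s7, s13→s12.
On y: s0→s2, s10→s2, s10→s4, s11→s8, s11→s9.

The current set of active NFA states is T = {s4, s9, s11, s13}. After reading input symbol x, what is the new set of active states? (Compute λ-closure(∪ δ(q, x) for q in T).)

{s0, s2, s4, s6, s7, s8, s9, s10, s12, s13}

s9 on x → {s6}.
s11 on x → {s7}.
s13 on x → {s12}.
No x-transition from s4.
Union after reading x: {s6, s7, s12}.
Now take the λ-closure:
From s6 via λ: add s0.
From s7 via λ: add s2.
From s0 via λ: add s8.
From s2 via λ: add s10.
From s10 via λ: add s13.
From s13 via λ: add s4, s9.
No new states can be added; the closed set is {s0, s2, s4, s6, s7, s8, s9, s10, s12, s13}.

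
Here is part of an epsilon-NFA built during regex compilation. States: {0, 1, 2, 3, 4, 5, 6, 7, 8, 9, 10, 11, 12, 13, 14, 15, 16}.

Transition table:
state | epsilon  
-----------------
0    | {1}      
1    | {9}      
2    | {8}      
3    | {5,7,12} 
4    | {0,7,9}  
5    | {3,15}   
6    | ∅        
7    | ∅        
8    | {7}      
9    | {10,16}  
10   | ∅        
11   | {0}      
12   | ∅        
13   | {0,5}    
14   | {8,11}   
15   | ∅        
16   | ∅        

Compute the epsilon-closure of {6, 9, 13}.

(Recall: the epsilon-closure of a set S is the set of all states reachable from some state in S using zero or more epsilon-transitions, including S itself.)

{0, 1, 3, 5, 6, 7, 9, 10, 12, 13, 15, 16}

Start with {6, 9, 13}.
From 9 via epsilon: add 10, 16.
From 13 via epsilon: add 0, 5.
From 0 via epsilon: add 1.
From 5 via epsilon: add 3, 15.
From 3 via epsilon: add 7, 12.
No new states can be added; the closed set is {0, 1, 3, 5, 6, 7, 9, 10, 12, 13, 15, 16}.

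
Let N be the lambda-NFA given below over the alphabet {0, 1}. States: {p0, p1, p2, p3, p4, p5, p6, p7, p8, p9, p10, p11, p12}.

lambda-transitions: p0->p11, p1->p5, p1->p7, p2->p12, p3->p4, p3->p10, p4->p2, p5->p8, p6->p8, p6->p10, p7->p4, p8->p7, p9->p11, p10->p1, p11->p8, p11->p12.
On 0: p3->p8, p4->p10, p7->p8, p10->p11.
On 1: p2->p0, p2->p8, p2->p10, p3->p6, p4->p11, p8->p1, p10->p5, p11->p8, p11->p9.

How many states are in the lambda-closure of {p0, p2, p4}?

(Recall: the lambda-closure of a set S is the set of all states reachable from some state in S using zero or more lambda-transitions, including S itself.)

Start with {p0, p2, p4}.
From p0 via lambda: add p11.
From p2 via lambda: add p12.
From p11 via lambda: add p8.
From p8 via lambda: add p7.
lambda-closure = {p0, p2, p4, p7, p8, p11, p12}, which has 7 states.

7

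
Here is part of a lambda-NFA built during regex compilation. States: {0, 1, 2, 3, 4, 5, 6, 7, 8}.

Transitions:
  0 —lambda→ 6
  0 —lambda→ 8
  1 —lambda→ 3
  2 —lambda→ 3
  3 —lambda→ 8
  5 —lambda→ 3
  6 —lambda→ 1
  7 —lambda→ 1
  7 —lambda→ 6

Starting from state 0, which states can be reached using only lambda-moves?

Start with {0}.
From 0 via lambda: add 6, 8.
From 6 via lambda: add 1.
From 1 via lambda: add 3.
No new states can be added; the closed set is {0, 1, 3, 6, 8}.

{0, 1, 3, 6, 8}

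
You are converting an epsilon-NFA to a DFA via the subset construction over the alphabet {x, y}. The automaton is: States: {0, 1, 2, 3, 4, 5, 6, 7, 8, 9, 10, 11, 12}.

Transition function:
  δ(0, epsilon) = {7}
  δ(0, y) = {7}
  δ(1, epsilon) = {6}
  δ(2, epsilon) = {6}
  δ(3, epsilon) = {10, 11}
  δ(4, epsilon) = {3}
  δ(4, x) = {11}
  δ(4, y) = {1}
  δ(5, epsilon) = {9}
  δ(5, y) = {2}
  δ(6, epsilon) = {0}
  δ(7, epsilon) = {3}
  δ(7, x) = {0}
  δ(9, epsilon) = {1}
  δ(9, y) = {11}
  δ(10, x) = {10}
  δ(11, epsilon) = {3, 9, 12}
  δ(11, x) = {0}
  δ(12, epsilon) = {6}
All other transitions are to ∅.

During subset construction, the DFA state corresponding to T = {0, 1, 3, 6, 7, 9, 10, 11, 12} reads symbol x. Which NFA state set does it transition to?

7 on x → {0}.
10 on x → {10}.
11 on x → {0}.
No x-transition from 0, 1, 3, 6, 9, 12.
Union after reading x: {0, 10}.
Now take the epsilon-closure:
From 0 via epsilon: add 7.
From 7 via epsilon: add 3.
From 3 via epsilon: add 11.
From 11 via epsilon: add 9, 12.
From 9 via epsilon: add 1.
From 12 via epsilon: add 6.
No new states can be added; the closed set is {0, 1, 3, 6, 7, 9, 10, 11, 12}.

{0, 1, 3, 6, 7, 9, 10, 11, 12}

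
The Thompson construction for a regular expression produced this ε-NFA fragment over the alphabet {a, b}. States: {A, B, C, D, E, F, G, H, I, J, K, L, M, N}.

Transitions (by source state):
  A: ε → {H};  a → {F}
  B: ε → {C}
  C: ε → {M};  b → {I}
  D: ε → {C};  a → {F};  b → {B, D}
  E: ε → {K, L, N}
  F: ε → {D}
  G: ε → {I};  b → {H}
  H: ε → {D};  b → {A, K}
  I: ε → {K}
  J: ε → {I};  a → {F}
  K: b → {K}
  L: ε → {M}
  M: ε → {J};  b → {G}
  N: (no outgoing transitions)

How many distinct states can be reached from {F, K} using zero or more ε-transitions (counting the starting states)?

7

Start with {F, K}.
From F via ε: add D.
From D via ε: add C.
From C via ε: add M.
From M via ε: add J.
From J via ε: add I.
ε-closure = {C, D, F, I, J, K, M}, which has 7 states.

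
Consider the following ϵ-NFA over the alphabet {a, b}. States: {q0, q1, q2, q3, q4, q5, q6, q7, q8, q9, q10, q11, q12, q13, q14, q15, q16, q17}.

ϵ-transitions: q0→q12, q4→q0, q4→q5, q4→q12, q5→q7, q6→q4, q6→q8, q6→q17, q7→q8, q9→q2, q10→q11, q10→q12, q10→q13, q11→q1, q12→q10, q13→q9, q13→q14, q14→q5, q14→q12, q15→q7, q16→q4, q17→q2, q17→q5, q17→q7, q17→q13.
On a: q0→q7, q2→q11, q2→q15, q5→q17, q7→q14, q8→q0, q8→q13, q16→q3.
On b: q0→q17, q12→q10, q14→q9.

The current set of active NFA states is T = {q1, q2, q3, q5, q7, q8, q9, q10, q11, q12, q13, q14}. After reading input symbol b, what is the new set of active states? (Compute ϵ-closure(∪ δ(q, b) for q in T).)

{q1, q2, q5, q7, q8, q9, q10, q11, q12, q13, q14}

q12 on b → {q10}.
q14 on b → {q9}.
No b-transition from q1, q2, q3, q5, q7, q8, q9, q10, q11, q13.
Union after reading b: {q9, q10}.
Now take the ϵ-closure:
From q9 via ϵ: add q2.
From q10 via ϵ: add q11, q12, q13.
From q11 via ϵ: add q1.
From q13 via ϵ: add q14.
From q14 via ϵ: add q5.
From q5 via ϵ: add q7.
From q7 via ϵ: add q8.
No new states can be added; the closed set is {q1, q2, q5, q7, q8, q9, q10, q11, q12, q13, q14}.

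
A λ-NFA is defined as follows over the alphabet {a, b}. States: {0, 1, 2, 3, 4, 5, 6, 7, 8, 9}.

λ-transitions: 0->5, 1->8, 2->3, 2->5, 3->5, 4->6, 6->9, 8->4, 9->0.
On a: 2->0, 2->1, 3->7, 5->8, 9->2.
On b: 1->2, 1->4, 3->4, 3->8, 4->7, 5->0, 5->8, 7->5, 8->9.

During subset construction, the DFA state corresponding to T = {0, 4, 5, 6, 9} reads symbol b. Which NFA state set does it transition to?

4 on b → {7}.
5 on b → {0, 8}.
No b-transition from 0, 6, 9.
Union after reading b: {0, 7, 8}.
Now take the λ-closure:
From 0 via λ: add 5.
From 8 via λ: add 4.
From 4 via λ: add 6.
From 6 via λ: add 9.
No new states can be added; the closed set is {0, 4, 5, 6, 7, 8, 9}.

{0, 4, 5, 6, 7, 8, 9}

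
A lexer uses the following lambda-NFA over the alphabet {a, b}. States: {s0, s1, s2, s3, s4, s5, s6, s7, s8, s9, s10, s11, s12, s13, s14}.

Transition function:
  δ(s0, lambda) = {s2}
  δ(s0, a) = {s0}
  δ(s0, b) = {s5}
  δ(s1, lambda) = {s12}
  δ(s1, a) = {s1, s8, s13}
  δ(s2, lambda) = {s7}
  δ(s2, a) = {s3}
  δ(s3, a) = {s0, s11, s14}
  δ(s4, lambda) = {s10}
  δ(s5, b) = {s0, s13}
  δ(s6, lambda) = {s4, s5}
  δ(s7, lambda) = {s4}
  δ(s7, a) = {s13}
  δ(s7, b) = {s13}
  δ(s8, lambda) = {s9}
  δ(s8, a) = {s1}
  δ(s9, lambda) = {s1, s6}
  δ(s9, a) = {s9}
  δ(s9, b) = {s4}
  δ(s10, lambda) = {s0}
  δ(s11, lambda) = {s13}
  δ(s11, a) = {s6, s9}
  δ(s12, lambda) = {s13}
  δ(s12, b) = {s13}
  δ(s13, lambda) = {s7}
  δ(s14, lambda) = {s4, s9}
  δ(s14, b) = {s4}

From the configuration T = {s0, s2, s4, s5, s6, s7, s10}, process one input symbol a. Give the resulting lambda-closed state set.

s0 on a → {s0}.
s2 on a → {s3}.
s7 on a → {s13}.
No a-transition from s4, s5, s6, s10.
Union after reading a: {s0, s3, s13}.
Now take the lambda-closure:
From s0 via lambda: add s2.
From s13 via lambda: add s7.
From s7 via lambda: add s4.
From s4 via lambda: add s10.
No new states can be added; the closed set is {s0, s2, s3, s4, s7, s10, s13}.

{s0, s2, s3, s4, s7, s10, s13}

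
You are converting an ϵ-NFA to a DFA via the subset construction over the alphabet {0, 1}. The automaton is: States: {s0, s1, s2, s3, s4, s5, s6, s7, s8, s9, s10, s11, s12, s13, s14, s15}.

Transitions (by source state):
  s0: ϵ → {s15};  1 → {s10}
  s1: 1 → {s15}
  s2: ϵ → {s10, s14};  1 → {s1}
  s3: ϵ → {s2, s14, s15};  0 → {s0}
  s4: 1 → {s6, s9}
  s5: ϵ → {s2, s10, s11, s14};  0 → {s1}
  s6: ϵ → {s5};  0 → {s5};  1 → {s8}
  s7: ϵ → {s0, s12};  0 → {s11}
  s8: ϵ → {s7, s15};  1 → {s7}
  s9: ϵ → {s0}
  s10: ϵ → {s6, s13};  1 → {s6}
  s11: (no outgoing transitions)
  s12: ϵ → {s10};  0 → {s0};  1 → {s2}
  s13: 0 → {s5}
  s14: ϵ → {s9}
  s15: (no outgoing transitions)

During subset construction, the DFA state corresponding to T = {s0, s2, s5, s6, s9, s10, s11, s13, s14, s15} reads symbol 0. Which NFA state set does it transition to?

s5 on 0 → {s1}.
s6 on 0 → {s5}.
s13 on 0 → {s5}.
No 0-transition from s0, s2, s9, s10, s11, s14, s15.
Union after reading 0: {s1, s5}.
Now take the ϵ-closure:
From s5 via ϵ: add s2, s10, s11, s14.
From s10 via ϵ: add s6, s13.
From s14 via ϵ: add s9.
From s9 via ϵ: add s0.
From s0 via ϵ: add s15.
No new states can be added; the closed set is {s0, s1, s2, s5, s6, s9, s10, s11, s13, s14, s15}.

{s0, s1, s2, s5, s6, s9, s10, s11, s13, s14, s15}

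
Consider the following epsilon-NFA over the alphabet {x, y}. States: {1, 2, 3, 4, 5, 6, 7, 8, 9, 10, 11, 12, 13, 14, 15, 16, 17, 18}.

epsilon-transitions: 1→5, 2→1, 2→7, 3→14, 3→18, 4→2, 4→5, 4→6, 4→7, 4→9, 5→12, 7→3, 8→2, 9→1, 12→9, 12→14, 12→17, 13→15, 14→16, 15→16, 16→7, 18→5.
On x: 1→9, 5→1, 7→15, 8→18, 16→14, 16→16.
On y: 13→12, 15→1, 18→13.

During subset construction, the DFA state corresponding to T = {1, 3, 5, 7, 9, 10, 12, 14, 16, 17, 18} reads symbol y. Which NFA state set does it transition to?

18 on y → {13}.
No y-transition from 1, 3, 5, 7, 9, 10, 12, 14, 16, 17.
Union after reading y: {13}.
Now take the epsilon-closure:
From 13 via epsilon: add 15.
From 15 via epsilon: add 16.
From 16 via epsilon: add 7.
From 7 via epsilon: add 3.
From 3 via epsilon: add 14, 18.
From 18 via epsilon: add 5.
From 5 via epsilon: add 12.
From 12 via epsilon: add 9, 17.
From 9 via epsilon: add 1.
No new states can be added; the closed set is {1, 3, 5, 7, 9, 12, 13, 14, 15, 16, 17, 18}.

{1, 3, 5, 7, 9, 12, 13, 14, 15, 16, 17, 18}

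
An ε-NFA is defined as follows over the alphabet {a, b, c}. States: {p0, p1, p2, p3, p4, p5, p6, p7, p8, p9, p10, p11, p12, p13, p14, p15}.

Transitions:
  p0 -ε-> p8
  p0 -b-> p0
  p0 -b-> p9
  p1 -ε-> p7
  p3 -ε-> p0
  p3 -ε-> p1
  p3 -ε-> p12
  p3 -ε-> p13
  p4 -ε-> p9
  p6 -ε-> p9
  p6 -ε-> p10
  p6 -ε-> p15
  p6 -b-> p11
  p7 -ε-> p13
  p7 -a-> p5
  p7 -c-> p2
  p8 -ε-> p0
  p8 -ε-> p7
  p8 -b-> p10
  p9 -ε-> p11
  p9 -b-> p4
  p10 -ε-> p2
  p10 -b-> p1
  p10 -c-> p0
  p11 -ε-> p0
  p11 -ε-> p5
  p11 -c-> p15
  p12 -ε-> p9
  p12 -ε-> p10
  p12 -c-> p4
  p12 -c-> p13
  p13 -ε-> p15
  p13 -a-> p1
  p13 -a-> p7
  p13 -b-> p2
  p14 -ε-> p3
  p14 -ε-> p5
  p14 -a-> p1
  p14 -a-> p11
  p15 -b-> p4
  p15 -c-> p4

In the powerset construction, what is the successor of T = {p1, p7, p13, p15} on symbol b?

p13 on b → {p2}.
p15 on b → {p4}.
No b-transition from p1, p7.
Union after reading b: {p2, p4}.
Now take the ε-closure:
From p4 via ε: add p9.
From p9 via ε: add p11.
From p11 via ε: add p0, p5.
From p0 via ε: add p8.
From p8 via ε: add p7.
From p7 via ε: add p13.
From p13 via ε: add p15.
No new states can be added; the closed set is {p0, p2, p4, p5, p7, p8, p9, p11, p13, p15}.

{p0, p2, p4, p5, p7, p8, p9, p11, p13, p15}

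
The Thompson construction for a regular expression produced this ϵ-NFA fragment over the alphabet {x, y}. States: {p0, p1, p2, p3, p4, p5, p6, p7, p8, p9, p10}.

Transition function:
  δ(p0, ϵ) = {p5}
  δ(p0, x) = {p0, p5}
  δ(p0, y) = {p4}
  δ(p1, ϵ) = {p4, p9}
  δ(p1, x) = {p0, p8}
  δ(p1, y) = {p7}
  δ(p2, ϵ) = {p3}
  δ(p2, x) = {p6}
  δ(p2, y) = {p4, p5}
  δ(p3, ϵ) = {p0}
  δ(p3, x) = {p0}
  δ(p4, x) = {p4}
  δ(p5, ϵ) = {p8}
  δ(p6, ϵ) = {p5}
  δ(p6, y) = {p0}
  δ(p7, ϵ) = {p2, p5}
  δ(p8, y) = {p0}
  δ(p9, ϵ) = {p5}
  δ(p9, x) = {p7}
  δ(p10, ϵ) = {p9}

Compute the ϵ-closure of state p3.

Start with {p3}.
From p3 via ϵ: add p0.
From p0 via ϵ: add p5.
From p5 via ϵ: add p8.
No new states can be added; the closed set is {p0, p3, p5, p8}.

{p0, p3, p5, p8}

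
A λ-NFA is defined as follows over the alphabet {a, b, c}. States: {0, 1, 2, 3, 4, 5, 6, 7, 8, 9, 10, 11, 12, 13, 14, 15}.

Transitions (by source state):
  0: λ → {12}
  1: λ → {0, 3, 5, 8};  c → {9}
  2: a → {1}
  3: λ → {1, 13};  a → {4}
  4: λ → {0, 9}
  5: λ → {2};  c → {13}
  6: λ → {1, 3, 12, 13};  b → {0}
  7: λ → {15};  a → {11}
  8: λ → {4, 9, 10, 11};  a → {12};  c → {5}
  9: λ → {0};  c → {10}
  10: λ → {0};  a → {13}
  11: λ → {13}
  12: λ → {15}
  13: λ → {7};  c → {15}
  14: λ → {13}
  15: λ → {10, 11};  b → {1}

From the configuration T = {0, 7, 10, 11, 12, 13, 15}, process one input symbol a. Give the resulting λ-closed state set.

{0, 7, 10, 11, 12, 13, 15}

7 on a → {11}.
10 on a → {13}.
No a-transition from 0, 11, 12, 13, 15.
Union after reading a: {11, 13}.
Now take the λ-closure:
From 13 via λ: add 7.
From 7 via λ: add 15.
From 15 via λ: add 10.
From 10 via λ: add 0.
From 0 via λ: add 12.
No new states can be added; the closed set is {0, 7, 10, 11, 12, 13, 15}.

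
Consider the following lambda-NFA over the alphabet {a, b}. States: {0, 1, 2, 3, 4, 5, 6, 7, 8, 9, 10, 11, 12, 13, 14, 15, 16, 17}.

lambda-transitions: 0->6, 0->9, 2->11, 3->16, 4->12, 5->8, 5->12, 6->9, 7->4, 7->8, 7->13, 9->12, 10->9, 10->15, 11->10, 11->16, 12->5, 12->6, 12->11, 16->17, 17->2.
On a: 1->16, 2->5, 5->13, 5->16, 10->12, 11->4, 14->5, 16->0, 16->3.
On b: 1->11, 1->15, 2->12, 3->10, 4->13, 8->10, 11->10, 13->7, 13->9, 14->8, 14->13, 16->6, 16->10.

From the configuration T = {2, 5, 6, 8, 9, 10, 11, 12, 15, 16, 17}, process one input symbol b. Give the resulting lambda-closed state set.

2 on b → {12}.
8 on b → {10}.
11 on b → {10}.
16 on b → {6, 10}.
No b-transition from 5, 6, 9, 10, 12, 15, 17.
Union after reading b: {6, 10, 12}.
Now take the lambda-closure:
From 6 via lambda: add 9.
From 10 via lambda: add 15.
From 12 via lambda: add 5, 11.
From 5 via lambda: add 8.
From 11 via lambda: add 16.
From 16 via lambda: add 17.
From 17 via lambda: add 2.
No new states can be added; the closed set is {2, 5, 6, 8, 9, 10, 11, 12, 15, 16, 17}.

{2, 5, 6, 8, 9, 10, 11, 12, 15, 16, 17}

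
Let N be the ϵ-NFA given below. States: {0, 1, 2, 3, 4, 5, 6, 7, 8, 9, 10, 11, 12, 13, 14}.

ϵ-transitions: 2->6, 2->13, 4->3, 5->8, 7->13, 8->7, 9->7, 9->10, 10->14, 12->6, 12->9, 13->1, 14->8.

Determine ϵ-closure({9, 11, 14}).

{1, 7, 8, 9, 10, 11, 13, 14}

Start with {9, 11, 14}.
From 9 via ϵ: add 7, 10.
From 14 via ϵ: add 8.
From 7 via ϵ: add 13.
From 13 via ϵ: add 1.
No new states can be added; the closed set is {1, 7, 8, 9, 10, 11, 13, 14}.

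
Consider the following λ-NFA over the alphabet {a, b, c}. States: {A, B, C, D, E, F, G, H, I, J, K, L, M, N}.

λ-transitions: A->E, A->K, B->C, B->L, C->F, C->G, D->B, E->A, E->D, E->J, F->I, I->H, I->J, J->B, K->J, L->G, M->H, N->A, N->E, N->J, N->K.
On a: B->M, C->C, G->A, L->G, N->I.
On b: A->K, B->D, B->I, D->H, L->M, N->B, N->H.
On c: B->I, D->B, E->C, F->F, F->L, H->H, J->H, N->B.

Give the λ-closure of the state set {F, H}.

Start with {F, H}.
From F via λ: add I.
From I via λ: add J.
From J via λ: add B.
From B via λ: add C, L.
From C via λ: add G.
No new states can be added; the closed set is {B, C, F, G, H, I, J, L}.

{B, C, F, G, H, I, J, L}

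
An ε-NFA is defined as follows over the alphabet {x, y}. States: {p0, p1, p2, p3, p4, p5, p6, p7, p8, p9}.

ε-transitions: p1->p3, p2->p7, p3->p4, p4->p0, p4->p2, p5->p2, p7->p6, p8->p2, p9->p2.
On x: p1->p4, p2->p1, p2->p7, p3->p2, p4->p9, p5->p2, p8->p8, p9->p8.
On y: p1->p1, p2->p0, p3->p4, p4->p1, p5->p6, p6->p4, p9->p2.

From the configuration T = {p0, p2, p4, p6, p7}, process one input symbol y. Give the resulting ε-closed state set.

{p0, p1, p2, p3, p4, p6, p7}

p2 on y → {p0}.
p4 on y → {p1}.
p6 on y → {p4}.
No y-transition from p0, p7.
Union after reading y: {p0, p1, p4}.
Now take the ε-closure:
From p1 via ε: add p3.
From p4 via ε: add p2.
From p2 via ε: add p7.
From p7 via ε: add p6.
No new states can be added; the closed set is {p0, p1, p2, p3, p4, p6, p7}.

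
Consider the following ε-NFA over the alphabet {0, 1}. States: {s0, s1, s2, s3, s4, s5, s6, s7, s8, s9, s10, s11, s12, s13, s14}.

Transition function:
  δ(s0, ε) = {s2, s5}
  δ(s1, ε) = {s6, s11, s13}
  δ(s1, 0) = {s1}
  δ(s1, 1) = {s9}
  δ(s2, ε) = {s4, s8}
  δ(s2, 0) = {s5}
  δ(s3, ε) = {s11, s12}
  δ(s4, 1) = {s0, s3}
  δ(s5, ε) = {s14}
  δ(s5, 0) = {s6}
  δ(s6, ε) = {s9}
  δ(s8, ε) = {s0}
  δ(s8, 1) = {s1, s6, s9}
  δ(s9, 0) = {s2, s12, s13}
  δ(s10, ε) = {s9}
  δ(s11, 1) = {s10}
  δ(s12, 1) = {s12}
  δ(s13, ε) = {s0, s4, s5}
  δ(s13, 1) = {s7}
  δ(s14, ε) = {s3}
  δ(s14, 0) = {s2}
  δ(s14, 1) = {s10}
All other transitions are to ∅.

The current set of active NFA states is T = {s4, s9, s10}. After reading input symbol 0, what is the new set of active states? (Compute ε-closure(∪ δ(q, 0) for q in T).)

s9 on 0 → {s2, s12, s13}.
No 0-transition from s4, s10.
Union after reading 0: {s2, s12, s13}.
Now take the ε-closure:
From s2 via ε: add s4, s8.
From s13 via ε: add s0, s5.
From s5 via ε: add s14.
From s14 via ε: add s3.
From s3 via ε: add s11.
No new states can be added; the closed set is {s0, s2, s3, s4, s5, s8, s11, s12, s13, s14}.

{s0, s2, s3, s4, s5, s8, s11, s12, s13, s14}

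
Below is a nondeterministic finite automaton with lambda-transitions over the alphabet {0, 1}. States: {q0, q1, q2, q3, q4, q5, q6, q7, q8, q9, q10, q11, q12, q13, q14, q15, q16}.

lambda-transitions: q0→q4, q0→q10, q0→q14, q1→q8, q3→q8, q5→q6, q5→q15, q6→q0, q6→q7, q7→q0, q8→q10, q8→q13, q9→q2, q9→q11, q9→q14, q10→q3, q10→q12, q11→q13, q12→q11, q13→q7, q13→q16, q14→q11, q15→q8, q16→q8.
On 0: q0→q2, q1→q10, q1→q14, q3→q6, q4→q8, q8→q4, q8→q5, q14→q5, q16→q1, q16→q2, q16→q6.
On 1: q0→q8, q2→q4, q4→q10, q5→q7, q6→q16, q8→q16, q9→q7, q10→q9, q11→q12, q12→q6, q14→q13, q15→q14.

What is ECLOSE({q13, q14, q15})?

Start with {q13, q14, q15}.
From q13 via lambda: add q7, q16.
From q14 via lambda: add q11.
From q15 via lambda: add q8.
From q7 via lambda: add q0.
From q8 via lambda: add q10.
From q0 via lambda: add q4.
From q10 via lambda: add q3, q12.
No new states can be added; the closed set is {q0, q3, q4, q7, q8, q10, q11, q12, q13, q14, q15, q16}.

{q0, q3, q4, q7, q8, q10, q11, q12, q13, q14, q15, q16}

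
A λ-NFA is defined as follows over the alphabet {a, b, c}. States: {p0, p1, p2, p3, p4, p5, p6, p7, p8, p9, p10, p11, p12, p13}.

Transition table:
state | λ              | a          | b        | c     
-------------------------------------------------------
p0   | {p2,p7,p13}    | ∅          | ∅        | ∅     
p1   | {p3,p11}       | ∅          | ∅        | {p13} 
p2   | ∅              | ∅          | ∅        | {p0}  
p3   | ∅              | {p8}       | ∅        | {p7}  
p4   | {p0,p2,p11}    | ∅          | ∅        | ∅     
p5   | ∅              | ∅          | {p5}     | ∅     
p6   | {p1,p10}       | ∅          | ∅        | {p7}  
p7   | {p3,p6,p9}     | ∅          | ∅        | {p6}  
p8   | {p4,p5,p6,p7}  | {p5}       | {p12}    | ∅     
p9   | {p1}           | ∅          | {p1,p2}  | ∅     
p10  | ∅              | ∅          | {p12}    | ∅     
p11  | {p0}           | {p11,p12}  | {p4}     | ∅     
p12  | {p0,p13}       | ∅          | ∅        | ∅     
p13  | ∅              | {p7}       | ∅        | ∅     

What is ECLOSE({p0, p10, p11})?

{p0, p1, p2, p3, p6, p7, p9, p10, p11, p13}

Start with {p0, p10, p11}.
From p0 via λ: add p2, p7, p13.
From p7 via λ: add p3, p6, p9.
From p6 via λ: add p1.
No new states can be added; the closed set is {p0, p1, p2, p3, p6, p7, p9, p10, p11, p13}.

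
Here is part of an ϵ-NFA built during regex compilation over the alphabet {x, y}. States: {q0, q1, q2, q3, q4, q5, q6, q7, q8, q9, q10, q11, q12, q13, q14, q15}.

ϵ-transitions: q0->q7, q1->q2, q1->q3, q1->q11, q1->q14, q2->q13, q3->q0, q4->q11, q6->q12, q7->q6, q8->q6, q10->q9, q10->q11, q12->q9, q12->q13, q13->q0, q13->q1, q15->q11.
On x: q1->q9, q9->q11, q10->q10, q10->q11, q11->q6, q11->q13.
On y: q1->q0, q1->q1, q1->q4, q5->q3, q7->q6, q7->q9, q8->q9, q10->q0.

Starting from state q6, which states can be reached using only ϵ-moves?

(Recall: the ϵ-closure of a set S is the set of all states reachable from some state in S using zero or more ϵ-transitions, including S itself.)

Start with {q6}.
From q6 via ϵ: add q12.
From q12 via ϵ: add q9, q13.
From q13 via ϵ: add q0, q1.
From q0 via ϵ: add q7.
From q1 via ϵ: add q2, q3, q11, q14.
No new states can be added; the closed set is {q0, q1, q2, q3, q6, q7, q9, q11, q12, q13, q14}.

{q0, q1, q2, q3, q6, q7, q9, q11, q12, q13, q14}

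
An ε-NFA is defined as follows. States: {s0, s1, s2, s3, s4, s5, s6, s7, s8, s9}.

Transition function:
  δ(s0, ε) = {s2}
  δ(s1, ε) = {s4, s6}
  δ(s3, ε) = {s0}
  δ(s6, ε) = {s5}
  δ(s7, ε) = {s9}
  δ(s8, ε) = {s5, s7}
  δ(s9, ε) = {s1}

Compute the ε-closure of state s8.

{s1, s4, s5, s6, s7, s8, s9}

Start with {s8}.
From s8 via ε: add s5, s7.
From s7 via ε: add s9.
From s9 via ε: add s1.
From s1 via ε: add s4, s6.
No new states can be added; the closed set is {s1, s4, s5, s6, s7, s8, s9}.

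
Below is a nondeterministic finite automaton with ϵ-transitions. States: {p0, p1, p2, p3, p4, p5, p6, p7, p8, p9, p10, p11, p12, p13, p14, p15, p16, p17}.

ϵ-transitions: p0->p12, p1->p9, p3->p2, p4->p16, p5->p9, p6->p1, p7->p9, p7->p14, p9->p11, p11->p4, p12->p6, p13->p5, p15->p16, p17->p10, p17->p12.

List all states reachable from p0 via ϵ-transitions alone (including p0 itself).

Start with {p0}.
From p0 via ϵ: add p12.
From p12 via ϵ: add p6.
From p6 via ϵ: add p1.
From p1 via ϵ: add p9.
From p9 via ϵ: add p11.
From p11 via ϵ: add p4.
From p4 via ϵ: add p16.
No new states can be added; the closed set is {p0, p1, p4, p6, p9, p11, p12, p16}.

{p0, p1, p4, p6, p9, p11, p12, p16}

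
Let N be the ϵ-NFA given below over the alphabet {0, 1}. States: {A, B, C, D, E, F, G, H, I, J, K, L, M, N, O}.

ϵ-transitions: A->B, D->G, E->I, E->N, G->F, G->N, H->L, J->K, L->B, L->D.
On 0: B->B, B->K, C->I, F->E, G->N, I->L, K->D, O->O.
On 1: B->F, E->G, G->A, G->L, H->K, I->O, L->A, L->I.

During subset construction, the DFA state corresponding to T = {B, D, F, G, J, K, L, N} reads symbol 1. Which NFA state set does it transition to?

B on 1 → {F}.
G on 1 → {A, L}.
L on 1 → {A, I}.
No 1-transition from D, F, J, K, N.
Union after reading 1: {A, F, I, L}.
Now take the ϵ-closure:
From A via ϵ: add B.
From L via ϵ: add D.
From D via ϵ: add G.
From G via ϵ: add N.
No new states can be added; the closed set is {A, B, D, F, G, I, L, N}.

{A, B, D, F, G, I, L, N}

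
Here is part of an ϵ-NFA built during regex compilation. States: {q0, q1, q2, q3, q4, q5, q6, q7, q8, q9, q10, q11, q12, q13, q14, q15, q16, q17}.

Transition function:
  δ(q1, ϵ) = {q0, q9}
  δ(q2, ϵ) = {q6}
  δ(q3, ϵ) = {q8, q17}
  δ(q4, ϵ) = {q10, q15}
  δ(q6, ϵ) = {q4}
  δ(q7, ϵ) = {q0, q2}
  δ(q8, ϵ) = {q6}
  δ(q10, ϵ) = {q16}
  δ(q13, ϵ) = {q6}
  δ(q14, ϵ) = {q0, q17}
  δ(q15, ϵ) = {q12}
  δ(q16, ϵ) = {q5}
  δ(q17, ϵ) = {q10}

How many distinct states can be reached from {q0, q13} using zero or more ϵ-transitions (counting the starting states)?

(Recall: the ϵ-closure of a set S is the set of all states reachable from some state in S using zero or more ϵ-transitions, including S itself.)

Start with {q0, q13}.
From q13 via ϵ: add q6.
From q6 via ϵ: add q4.
From q4 via ϵ: add q10, q15.
From q10 via ϵ: add q16.
From q15 via ϵ: add q12.
From q16 via ϵ: add q5.
ϵ-closure = {q0, q4, q5, q6, q10, q12, q13, q15, q16}, which has 9 states.

9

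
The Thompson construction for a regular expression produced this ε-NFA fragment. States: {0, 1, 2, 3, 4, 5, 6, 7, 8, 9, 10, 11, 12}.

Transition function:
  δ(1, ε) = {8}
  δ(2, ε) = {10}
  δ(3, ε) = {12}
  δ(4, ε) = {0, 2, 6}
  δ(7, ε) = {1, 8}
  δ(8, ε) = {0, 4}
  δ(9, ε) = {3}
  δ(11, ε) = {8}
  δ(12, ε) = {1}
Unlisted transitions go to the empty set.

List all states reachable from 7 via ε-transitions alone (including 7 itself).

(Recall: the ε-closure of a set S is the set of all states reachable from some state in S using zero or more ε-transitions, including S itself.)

Start with {7}.
From 7 via ε: add 1, 8.
From 8 via ε: add 0, 4.
From 4 via ε: add 2, 6.
From 2 via ε: add 10.
No new states can be added; the closed set is {0, 1, 2, 4, 6, 7, 8, 10}.

{0, 1, 2, 4, 6, 7, 8, 10}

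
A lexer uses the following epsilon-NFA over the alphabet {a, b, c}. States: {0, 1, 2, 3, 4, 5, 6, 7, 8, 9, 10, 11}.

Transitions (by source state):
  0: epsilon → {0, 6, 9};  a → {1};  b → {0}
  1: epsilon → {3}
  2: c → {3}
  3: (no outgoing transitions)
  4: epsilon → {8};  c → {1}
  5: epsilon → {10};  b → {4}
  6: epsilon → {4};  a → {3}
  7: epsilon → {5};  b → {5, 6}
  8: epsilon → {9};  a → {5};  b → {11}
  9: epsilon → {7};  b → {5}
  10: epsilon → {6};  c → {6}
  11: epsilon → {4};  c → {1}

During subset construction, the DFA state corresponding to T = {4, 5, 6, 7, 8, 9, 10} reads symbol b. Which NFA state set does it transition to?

{4, 5, 6, 7, 8, 9, 10, 11}

5 on b → {4}.
7 on b → {5, 6}.
8 on b → {11}.
9 on b → {5}.
No b-transition from 4, 6, 10.
Union after reading b: {4, 5, 6, 11}.
Now take the epsilon-closure:
From 4 via epsilon: add 8.
From 5 via epsilon: add 10.
From 8 via epsilon: add 9.
From 9 via epsilon: add 7.
No new states can be added; the closed set is {4, 5, 6, 7, 8, 9, 10, 11}.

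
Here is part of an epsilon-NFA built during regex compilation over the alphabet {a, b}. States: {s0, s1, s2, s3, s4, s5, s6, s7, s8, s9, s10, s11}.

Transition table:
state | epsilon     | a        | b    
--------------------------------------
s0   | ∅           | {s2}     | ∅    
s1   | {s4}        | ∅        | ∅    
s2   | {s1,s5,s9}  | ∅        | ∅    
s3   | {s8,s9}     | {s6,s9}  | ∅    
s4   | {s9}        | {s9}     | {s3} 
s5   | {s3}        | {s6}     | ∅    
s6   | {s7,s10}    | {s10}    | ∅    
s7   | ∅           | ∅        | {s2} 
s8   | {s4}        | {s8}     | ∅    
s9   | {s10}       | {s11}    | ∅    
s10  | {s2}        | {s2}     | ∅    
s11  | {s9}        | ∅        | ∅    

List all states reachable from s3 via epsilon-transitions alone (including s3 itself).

Start with {s3}.
From s3 via epsilon: add s8, s9.
From s8 via epsilon: add s4.
From s9 via epsilon: add s10.
From s10 via epsilon: add s2.
From s2 via epsilon: add s1, s5.
No new states can be added; the closed set is {s1, s2, s3, s4, s5, s8, s9, s10}.

{s1, s2, s3, s4, s5, s8, s9, s10}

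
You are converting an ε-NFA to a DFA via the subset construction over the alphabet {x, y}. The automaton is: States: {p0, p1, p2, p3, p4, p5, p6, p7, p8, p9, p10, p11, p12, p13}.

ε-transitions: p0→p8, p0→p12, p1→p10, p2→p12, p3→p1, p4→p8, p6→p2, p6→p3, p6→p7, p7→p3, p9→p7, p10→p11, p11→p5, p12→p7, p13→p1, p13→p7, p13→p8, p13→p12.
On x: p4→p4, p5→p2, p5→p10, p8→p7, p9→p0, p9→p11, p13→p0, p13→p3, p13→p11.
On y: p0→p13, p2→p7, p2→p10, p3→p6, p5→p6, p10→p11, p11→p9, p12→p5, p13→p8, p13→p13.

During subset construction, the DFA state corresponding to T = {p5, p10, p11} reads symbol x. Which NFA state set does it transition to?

p5 on x → {p2, p10}.
No x-transition from p10, p11.
Union after reading x: {p2, p10}.
Now take the ε-closure:
From p2 via ε: add p12.
From p10 via ε: add p11.
From p11 via ε: add p5.
From p12 via ε: add p7.
From p7 via ε: add p3.
From p3 via ε: add p1.
No new states can be added; the closed set is {p1, p2, p3, p5, p7, p10, p11, p12}.

{p1, p2, p3, p5, p7, p10, p11, p12}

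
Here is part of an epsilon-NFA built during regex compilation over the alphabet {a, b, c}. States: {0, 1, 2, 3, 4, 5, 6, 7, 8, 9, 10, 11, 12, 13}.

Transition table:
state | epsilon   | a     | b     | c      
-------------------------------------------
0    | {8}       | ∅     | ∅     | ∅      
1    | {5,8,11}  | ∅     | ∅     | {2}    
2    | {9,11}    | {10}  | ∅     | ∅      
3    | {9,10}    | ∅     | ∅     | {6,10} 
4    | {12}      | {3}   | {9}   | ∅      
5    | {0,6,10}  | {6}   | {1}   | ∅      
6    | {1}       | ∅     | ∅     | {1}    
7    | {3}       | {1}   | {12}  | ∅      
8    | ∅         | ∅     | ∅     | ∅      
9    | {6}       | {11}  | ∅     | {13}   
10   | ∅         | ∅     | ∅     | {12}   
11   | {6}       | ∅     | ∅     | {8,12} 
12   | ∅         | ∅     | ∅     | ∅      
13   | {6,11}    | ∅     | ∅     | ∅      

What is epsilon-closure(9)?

Start with {9}.
From 9 via epsilon: add 6.
From 6 via epsilon: add 1.
From 1 via epsilon: add 5, 8, 11.
From 5 via epsilon: add 0, 10.
No new states can be added; the closed set is {0, 1, 5, 6, 8, 9, 10, 11}.

{0, 1, 5, 6, 8, 9, 10, 11}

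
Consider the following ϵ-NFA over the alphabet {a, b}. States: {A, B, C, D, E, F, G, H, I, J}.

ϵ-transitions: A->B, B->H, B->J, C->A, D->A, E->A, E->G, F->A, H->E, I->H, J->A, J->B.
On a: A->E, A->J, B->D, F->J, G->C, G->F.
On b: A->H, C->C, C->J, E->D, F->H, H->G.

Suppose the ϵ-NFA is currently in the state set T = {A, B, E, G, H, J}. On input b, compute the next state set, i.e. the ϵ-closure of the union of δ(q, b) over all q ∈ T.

A on b → {H}.
E on b → {D}.
H on b → {G}.
No b-transition from B, G, J.
Union after reading b: {D, G, H}.
Now take the ϵ-closure:
From D via ϵ: add A.
From H via ϵ: add E.
From A via ϵ: add B.
From B via ϵ: add J.
No new states can be added; the closed set is {A, B, D, E, G, H, J}.

{A, B, D, E, G, H, J}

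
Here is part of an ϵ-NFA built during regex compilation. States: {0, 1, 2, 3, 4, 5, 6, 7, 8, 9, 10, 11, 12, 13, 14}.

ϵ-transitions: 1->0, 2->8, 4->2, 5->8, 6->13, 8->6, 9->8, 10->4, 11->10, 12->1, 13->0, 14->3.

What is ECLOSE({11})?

Start with {11}.
From 11 via ϵ: add 10.
From 10 via ϵ: add 4.
From 4 via ϵ: add 2.
From 2 via ϵ: add 8.
From 8 via ϵ: add 6.
From 6 via ϵ: add 13.
From 13 via ϵ: add 0.
No new states can be added; the closed set is {0, 2, 4, 6, 8, 10, 11, 13}.

{0, 2, 4, 6, 8, 10, 11, 13}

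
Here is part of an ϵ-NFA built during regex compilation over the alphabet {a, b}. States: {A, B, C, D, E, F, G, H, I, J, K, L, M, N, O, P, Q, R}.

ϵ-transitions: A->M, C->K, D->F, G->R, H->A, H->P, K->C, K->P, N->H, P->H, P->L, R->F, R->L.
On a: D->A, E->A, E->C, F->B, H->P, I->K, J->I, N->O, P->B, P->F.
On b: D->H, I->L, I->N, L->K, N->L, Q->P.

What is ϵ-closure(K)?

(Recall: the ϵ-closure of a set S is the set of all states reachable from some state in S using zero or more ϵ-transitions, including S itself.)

Start with {K}.
From K via ϵ: add C, P.
From P via ϵ: add H, L.
From H via ϵ: add A.
From A via ϵ: add M.
No new states can be added; the closed set is {A, C, H, K, L, M, P}.

{A, C, H, K, L, M, P}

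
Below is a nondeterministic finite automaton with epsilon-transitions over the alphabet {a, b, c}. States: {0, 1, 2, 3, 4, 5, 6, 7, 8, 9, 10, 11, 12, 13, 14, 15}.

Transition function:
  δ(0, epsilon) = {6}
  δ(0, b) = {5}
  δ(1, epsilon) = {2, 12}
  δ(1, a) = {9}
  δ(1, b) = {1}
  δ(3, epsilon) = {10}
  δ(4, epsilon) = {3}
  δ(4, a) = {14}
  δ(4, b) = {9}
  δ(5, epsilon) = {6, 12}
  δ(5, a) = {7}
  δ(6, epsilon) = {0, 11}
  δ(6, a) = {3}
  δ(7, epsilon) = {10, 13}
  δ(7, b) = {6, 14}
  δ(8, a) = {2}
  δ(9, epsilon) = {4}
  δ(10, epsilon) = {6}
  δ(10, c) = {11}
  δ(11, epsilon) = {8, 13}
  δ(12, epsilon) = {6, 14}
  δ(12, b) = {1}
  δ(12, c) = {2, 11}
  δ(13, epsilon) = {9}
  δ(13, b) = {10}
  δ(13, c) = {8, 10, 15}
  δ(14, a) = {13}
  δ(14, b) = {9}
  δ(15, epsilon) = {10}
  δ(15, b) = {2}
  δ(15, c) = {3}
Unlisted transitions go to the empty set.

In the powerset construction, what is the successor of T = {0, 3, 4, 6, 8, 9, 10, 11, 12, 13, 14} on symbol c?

10 on c → {11}.
12 on c → {2, 11}.
13 on c → {8, 10, 15}.
No c-transition from 0, 3, 4, 6, 8, 9, 11, 14.
Union after reading c: {2, 8, 10, 11, 15}.
Now take the epsilon-closure:
From 10 via epsilon: add 6.
From 11 via epsilon: add 13.
From 6 via epsilon: add 0.
From 13 via epsilon: add 9.
From 9 via epsilon: add 4.
From 4 via epsilon: add 3.
No new states can be added; the closed set is {0, 2, 3, 4, 6, 8, 9, 10, 11, 13, 15}.

{0, 2, 3, 4, 6, 8, 9, 10, 11, 13, 15}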